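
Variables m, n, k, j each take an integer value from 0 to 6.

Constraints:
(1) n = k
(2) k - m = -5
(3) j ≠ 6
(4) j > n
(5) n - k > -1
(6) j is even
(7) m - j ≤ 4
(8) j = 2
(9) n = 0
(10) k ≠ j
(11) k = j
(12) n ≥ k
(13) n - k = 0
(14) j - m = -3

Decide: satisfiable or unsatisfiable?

Unsatisfiable

Constraint 9 fixes n = 0 and constraint 8 fixes j = 2. Constraints 1 and 11 give n = k = j, so n = j. But 0 ≠ 2 — contradiction.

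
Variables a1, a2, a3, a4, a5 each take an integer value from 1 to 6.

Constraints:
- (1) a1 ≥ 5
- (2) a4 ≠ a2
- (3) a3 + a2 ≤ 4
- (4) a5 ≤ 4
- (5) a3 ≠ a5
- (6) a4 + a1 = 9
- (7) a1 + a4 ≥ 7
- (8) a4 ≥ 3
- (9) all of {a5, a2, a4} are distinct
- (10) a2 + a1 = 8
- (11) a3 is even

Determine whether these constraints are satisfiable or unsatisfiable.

One satisfying assignment is a1 = 6, a2 = 2, a3 = 2, a4 = 3, a5 = 4.
For the less obvious constraints — constraint 3: a3 + a2 = 4; constraint 6: a4 + a1 = 9; constraint 7: a1 + a4 = 9 — and the others hold by inspection.

Satisfiable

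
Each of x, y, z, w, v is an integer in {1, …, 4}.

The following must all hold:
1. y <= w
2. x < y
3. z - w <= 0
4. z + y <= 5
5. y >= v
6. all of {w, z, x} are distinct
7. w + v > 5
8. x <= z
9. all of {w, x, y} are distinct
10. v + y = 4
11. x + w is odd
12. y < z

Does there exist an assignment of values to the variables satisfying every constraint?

Satisfiable

One satisfying assignment is x = 1, y = 2, z = 3, w = 4, v = 2.
For the less obvious constraints — constraint 3: z - w = -1; constraint 4: z + y = 5; constraint 7: w + v = 6 — and the others hold by inspection.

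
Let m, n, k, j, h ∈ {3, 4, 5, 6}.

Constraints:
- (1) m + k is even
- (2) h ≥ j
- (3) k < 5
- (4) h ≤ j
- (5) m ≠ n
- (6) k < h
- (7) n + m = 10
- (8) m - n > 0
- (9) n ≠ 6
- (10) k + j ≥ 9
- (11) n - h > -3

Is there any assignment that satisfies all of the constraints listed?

Satisfiable

One satisfying assignment is m = 6, n = 4, k = 4, j = 6, h = 6.
For the less obvious constraints — constraint 7: n + m = 10; constraint 8: m - n = 2 — and the others hold by inspection.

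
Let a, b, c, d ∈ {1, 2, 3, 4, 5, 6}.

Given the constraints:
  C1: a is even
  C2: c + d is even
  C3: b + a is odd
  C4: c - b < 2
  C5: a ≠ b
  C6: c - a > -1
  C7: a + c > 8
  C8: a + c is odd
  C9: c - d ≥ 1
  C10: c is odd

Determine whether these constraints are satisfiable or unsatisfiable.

Try a = 4, b = 5, c = 5, d = 1.
Check constraint 4: c - b = 0; constraint 6: c - a = 1. The remaining constraints are straightforward to verify.

Satisfiable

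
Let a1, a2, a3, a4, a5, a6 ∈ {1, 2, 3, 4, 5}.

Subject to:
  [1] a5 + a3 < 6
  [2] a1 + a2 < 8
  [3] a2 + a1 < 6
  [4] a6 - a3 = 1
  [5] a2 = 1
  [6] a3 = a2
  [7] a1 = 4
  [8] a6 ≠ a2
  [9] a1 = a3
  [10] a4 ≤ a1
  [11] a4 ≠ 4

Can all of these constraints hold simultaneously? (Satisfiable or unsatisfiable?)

Constraint 7 fixes a1 = 4 and constraint 5 fixes a2 = 1. Constraints 6 and 9 give a1 = a3 = a2, so a1 = a2. But 4 ≠ 1 — contradiction.

Unsatisfiable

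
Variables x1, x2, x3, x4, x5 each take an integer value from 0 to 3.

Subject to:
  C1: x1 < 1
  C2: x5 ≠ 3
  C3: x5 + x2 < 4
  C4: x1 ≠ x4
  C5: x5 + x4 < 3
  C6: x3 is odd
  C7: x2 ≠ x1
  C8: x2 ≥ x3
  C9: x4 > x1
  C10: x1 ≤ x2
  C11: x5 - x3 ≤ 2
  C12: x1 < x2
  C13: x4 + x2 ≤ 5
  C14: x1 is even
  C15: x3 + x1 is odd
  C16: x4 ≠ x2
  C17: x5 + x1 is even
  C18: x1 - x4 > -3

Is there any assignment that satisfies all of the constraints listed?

Satisfiable

The assignment x1 = 0, x2 = 1, x3 = 1, x4 = 2, x5 = 0 works:
  constraint 3 holds since x5 + x2 = 1.
  constraint 5 holds since x5 + x4 = 2.
  constraint 11 holds since x5 - x3 = -1.
The rest check out directly.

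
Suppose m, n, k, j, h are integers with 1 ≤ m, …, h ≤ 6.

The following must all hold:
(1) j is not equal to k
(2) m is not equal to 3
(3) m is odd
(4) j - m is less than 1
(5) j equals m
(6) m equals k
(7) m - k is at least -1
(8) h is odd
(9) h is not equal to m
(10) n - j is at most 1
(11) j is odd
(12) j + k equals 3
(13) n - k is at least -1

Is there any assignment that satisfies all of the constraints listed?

From constraints 5 and 6, j = m = k, so j = k. But constraint 1 says j ≠ k. Contradiction.

Unsatisfiable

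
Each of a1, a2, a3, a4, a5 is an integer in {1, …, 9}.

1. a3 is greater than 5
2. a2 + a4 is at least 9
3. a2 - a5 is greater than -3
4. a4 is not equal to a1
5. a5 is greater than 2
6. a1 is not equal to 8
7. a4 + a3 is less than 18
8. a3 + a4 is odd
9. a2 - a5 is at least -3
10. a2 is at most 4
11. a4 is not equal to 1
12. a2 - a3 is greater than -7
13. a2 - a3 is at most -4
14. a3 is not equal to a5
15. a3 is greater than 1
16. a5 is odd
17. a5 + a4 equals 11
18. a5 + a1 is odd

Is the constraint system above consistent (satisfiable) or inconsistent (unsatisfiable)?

Satisfiable

The assignment a1 = 4, a2 = 2, a3 = 7, a4 = 8, a5 = 3 works:
  constraint 2 holds since a2 + a4 = 10.
  constraint 3 holds since a2 - a5 = -1.
The rest check out directly.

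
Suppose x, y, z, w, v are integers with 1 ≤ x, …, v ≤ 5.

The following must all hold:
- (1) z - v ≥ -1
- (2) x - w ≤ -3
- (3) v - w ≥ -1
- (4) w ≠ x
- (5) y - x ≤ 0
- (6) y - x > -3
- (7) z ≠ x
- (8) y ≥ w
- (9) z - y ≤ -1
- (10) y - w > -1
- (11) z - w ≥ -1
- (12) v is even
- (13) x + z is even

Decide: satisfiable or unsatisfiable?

Constraints 1, 2, 3, 5, and 9 give v − w ≥ -1, w − x ≥ 3, x − y ≥ 0, y − z ≥ 1, z − v ≥ -1.
Adding all 5 inequalities: the left sides telescope to 0, and the right sides sum to (-1) + 3 + 0 + 1 + (-1) = 2. So 0 ≥ 2, which is false.

Unsatisfiable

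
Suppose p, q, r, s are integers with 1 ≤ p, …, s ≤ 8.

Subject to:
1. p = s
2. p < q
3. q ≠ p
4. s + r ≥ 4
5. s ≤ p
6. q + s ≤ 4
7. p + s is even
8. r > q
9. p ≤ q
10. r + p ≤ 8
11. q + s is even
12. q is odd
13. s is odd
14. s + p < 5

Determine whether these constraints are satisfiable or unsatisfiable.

Take p = 1, q = 3, r = 4, s = 1. Then constraint 4: s + r = 5; constraint 6: q + s = 4, and every other listed constraint is also met.

Satisfiable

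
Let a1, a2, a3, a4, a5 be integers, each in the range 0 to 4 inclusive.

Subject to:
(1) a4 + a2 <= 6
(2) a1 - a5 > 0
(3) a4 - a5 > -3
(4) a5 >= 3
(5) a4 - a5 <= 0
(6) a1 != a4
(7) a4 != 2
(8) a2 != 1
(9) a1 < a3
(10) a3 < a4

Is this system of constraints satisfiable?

Unsatisfiable

Constraints 2, 5, 9, and 10 give a5 < a1, a1 < a3, a3 < a4, a4 ≤ a5. Chaining: a5 < a1 < a3 < a4 ≤ a5, which forces a5 < a5 — impossible.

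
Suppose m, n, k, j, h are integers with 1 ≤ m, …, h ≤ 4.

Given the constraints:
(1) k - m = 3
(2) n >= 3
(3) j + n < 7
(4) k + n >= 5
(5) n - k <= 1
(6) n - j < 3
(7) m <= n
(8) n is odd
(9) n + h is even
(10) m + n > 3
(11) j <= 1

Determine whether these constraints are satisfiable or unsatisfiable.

Satisfiable

Take m = 1, n = 3, k = 4, j = 1, h = 3. Then constraint 1: k - m = 3; constraint 3: j + n = 4; constraint 4: k + n = 7, and every other listed constraint is also met.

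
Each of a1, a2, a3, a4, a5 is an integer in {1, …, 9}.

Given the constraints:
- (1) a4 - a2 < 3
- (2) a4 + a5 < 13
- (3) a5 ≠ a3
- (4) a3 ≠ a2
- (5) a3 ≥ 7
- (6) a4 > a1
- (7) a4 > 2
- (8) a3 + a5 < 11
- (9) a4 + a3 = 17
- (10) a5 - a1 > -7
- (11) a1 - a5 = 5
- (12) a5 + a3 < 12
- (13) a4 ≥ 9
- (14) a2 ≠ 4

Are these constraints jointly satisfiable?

Satisfiable

The assignment a1 = 6, a2 = 7, a3 = 8, a4 = 9, a5 = 1 works:
  constraint 1 holds since a4 - a2 = 2.
  constraint 2 holds since a4 + a5 = 10.
The rest check out directly.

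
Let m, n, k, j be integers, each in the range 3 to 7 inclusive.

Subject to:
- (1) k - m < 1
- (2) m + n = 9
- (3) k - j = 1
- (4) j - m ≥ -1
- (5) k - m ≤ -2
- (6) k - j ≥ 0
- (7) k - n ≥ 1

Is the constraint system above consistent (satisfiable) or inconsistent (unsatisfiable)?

Constraints 4, 5, and 6 give m − k ≥ 2, k − j ≥ 0, j − m ≥ -1.
Adding all 3 inequalities: the left sides telescope to 0, and the right sides sum to 2 + 0 + (-1) = 1. So 0 ≥ 1, which is false.

Unsatisfiable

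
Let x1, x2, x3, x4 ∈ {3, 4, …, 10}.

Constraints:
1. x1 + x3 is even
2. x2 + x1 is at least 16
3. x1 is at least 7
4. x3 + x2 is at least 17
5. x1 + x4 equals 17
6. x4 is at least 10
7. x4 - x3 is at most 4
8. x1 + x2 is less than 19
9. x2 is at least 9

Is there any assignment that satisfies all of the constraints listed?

Satisfiable

One satisfying assignment is x1 = 7, x2 = 10, x3 = 9, x4 = 10.
For the less obvious constraints — constraint 2: x2 + x1 = 17; constraint 4: x3 + x2 = 19 — and the others hold by inspection.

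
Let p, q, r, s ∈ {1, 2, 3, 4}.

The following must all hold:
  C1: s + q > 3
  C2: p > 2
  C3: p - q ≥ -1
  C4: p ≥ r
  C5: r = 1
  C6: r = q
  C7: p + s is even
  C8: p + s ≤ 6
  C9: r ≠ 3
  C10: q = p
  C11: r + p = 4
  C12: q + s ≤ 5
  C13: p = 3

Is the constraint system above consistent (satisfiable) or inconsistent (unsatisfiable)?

Unsatisfiable

Constraint 5 fixes r = 1 and constraint 13 fixes p = 3. Constraints 6 and 10 give r = q = p, so r = p. But 1 ≠ 3 — contradiction.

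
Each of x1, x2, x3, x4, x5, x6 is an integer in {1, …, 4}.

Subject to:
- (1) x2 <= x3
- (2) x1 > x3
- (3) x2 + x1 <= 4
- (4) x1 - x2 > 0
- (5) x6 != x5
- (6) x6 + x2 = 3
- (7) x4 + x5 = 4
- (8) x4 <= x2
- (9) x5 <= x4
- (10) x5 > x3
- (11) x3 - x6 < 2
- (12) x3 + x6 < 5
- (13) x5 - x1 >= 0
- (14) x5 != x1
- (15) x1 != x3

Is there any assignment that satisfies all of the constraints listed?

Constraints 4, 8, 9, and 13 give x5 ≤ x4, x4 ≤ x2, x2 < x1, x1 ≤ x5. Chaining: x5 ≤ x4 ≤ x2 < x1 ≤ x5, which forces x5 < x5 — impossible.

Unsatisfiable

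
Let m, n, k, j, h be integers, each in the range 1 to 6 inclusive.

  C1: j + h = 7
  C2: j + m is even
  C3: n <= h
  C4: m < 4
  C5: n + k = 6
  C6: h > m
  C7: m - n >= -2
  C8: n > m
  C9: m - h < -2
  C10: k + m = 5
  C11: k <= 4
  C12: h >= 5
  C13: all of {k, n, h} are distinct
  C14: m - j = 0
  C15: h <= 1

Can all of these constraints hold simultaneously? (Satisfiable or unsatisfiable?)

Unsatisfiable

From constraints 3 and 15: n ≤ h ≤ 1. From constraint 11: k ≤ 4. Hence n + k ≤ 5. But constraint 5 requires n + k = 6, and 6 > 5. Contradiction.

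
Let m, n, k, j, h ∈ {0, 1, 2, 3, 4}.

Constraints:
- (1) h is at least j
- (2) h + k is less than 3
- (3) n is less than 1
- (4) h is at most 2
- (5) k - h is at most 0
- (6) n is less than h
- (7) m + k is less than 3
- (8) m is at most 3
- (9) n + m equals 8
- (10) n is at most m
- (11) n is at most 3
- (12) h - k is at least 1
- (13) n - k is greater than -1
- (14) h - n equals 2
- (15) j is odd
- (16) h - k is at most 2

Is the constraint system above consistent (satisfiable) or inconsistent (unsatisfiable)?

Unsatisfiable

From constraint 11: n ≤ 3. From constraint 8: m ≤ 3. Hence n + m ≤ 6. But constraint 9 requires n + m = 8, and 8 > 6. Contradiction.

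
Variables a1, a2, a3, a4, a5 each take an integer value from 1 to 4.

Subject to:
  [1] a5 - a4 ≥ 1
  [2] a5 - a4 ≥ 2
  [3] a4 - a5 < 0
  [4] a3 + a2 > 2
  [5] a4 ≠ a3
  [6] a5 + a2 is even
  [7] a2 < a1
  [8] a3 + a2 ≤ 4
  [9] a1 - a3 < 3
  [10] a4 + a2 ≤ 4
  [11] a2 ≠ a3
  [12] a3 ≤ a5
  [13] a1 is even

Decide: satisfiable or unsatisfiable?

Take a1 = 4, a2 = 1, a3 = 3, a4 = 1, a5 = 3. Then constraint 1: a5 - a4 = 2; constraint 2: a5 - a4 = 2, and every other listed constraint is also met.

Satisfiable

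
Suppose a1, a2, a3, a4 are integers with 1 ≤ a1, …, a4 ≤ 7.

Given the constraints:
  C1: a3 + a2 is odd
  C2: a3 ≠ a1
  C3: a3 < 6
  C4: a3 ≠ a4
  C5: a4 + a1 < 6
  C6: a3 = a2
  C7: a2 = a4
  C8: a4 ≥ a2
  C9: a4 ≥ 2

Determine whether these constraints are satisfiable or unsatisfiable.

From constraints 6 and 7, a3 = a2 = a4, so a3 = a4. But constraint 4 says a3 ≠ a4. Contradiction.

Unsatisfiable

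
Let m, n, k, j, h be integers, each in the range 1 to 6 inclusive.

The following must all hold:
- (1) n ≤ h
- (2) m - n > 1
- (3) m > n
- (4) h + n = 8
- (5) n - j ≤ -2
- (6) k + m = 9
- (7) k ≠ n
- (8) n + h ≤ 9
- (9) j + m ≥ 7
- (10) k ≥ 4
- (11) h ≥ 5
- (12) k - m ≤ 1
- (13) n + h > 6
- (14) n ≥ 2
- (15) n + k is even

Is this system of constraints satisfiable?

Satisfiable

Take m = 5, n = 2, k = 4, j = 5, h = 6. Then constraint 2: m - n = 3; constraint 4: h + n = 8; constraint 5: n - j = -3, and every other listed constraint is also met.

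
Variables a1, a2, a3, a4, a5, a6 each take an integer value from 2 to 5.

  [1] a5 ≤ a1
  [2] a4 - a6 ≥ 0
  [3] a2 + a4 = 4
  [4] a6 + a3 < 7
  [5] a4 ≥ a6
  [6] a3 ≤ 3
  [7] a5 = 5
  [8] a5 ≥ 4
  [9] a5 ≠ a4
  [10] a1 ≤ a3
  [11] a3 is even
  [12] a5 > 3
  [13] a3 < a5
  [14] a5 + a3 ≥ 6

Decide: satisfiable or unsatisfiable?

From constraints 1 and 8: a1 ≥ a5 and a5 ≥ 4, so a1 ≥ 4. From constraints 6 and 10: a1 ≤ a3 and a3 ≤ 3, so a1 ≤ 3. But 3 < 4, so no value of a1 works.

Unsatisfiable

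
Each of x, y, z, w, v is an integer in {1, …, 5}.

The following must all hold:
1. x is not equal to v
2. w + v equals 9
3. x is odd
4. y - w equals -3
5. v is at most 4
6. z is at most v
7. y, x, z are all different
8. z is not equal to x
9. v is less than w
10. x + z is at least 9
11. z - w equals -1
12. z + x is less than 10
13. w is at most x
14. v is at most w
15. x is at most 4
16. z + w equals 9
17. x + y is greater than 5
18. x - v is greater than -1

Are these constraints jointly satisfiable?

From constraints 5 and 6: z ≤ v ≤ 4. From constraints 13 and 15: w ≤ x ≤ 4. Hence z + w ≤ 8. But constraint 16 requires z + w = 9, and 9 > 8. Contradiction.

Unsatisfiable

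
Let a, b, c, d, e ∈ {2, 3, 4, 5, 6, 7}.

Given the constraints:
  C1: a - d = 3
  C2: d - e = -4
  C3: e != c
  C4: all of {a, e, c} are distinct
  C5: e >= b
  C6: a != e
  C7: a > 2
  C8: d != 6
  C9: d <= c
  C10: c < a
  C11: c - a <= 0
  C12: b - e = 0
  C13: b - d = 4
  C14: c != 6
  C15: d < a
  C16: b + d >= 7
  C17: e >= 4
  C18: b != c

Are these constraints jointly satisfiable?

Satisfiable

Try a = 6, b = 7, c = 4, d = 3, e = 7.
Check constraint 1: a - d = 3; constraint 2: d - e = -4; constraint 11: c - a = -2. The remaining constraints are straightforward to verify.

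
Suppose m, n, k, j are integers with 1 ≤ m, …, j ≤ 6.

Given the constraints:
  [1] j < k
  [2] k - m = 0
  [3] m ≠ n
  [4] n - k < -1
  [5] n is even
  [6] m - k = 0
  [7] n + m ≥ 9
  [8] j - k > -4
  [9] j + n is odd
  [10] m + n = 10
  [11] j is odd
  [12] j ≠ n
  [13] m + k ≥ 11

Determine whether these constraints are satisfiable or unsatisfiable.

Satisfiable

Setting (m, n, k, j) = (6, 4, 6, 3) satisfies everything: constraint 2: k - m = 0; constraint 4: n - k = -2, and the others follow.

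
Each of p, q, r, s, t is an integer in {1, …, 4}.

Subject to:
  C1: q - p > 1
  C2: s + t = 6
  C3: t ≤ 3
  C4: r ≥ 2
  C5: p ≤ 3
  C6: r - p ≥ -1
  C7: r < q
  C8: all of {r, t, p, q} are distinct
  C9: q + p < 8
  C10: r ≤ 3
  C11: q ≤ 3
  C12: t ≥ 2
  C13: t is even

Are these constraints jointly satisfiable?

Constraints 3, 5, 10, and 11 confine each of r, t, p, q to the 3 values {1, …, 3} (the domain already gives each ≥ 1).
Constraint 8 requires all 4 of them to be distinct, but only 3 values are available — impossible by the pigeonhole principle.

Unsatisfiable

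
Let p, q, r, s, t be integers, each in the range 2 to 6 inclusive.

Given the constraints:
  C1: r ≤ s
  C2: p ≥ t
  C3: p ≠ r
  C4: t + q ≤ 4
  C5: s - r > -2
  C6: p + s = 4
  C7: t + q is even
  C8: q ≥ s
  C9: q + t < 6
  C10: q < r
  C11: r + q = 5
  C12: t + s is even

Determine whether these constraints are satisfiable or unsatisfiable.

Unsatisfiable

Constraints 1, 8, and 10 give r ≤ s, s ≤ q, q < r. Chaining: r ≤ s ≤ q < r, which forces r < r — impossible.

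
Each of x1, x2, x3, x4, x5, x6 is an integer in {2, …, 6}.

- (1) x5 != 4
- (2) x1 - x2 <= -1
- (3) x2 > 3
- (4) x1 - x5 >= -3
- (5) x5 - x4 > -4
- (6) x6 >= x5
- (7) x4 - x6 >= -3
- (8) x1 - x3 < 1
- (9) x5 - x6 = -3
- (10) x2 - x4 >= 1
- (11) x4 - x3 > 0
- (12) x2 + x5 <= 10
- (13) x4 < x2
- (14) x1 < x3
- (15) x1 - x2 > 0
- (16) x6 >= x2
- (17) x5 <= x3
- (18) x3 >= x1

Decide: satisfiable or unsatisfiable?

Unsatisfiable

Constraints 11, 13, 14, and 15 give x4 < x2, x2 < x1, x1 < x3, x3 < x4. Chaining: x4 < x2 < x1 < x3 < x4, which forces x4 < x4 — impossible.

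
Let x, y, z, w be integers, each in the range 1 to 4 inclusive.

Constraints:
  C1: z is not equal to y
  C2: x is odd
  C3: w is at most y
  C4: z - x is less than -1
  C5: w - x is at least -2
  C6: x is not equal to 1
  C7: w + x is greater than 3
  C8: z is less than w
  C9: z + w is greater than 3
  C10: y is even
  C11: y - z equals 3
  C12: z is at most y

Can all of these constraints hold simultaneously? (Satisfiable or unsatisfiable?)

Try x = 3, y = 4, z = 1, w = 3.
Check constraint 4: z - x = -2; constraint 5: w - x = 0; constraint 7: w + x = 6. The remaining constraints are straightforward to verify.

Satisfiable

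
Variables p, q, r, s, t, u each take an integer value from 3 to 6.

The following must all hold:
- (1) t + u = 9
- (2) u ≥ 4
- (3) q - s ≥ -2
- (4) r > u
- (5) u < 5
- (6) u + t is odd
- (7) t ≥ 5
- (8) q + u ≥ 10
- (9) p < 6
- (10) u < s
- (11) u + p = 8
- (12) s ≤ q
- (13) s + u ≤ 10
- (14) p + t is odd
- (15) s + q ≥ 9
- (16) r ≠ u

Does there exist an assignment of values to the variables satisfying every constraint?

Setting (p, q, r, s, t, u) = (4, 6, 5, 5, 5, 4) satisfies everything: constraint 1: t + u = 9; constraint 3: q - s = 1, and the others follow.

Satisfiable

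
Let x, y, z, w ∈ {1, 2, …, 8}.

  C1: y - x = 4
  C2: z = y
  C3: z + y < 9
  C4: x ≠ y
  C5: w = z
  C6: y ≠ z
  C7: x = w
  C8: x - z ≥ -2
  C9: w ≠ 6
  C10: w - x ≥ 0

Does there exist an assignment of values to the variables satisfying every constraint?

From constraints 2, 5, and 7, x = w = z = y, so x = y. But constraint 4 says x ≠ y. Contradiction.

Unsatisfiable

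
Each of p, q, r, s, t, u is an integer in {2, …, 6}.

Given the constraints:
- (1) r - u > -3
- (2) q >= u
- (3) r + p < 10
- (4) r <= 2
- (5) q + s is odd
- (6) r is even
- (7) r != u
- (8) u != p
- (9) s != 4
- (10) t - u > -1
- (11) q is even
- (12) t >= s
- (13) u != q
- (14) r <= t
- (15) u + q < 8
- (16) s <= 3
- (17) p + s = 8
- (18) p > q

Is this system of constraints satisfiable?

Satisfiable

Take p = 5, q = 4, r = 2, s = 3, t = 4, u = 3. Then constraint 1: r - u = -1; constraint 3: r + p = 7; constraint 10: t - u = 1, and every other listed constraint is also met.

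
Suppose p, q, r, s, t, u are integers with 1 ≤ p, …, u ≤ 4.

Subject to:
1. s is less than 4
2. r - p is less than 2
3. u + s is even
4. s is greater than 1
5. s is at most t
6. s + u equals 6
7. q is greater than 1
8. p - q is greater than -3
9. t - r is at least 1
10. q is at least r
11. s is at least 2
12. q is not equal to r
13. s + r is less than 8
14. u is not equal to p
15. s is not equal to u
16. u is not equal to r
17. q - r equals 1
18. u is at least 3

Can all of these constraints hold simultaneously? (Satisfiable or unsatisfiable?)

Setting (p, q, r, s, t, u) = (2, 4, 3, 2, 4, 4) satisfies everything: constraint 2: r - p = 1; constraint 6: s + u = 6; constraint 8: p - q = -2, and the others follow.

Satisfiable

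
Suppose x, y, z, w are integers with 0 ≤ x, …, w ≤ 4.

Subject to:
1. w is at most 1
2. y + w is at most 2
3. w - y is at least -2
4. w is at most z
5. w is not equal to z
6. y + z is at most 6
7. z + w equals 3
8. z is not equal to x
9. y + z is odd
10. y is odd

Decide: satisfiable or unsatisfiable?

The assignment x = 3, y = 1, z = 2, w = 1 works:
  constraint 2 holds since y + w = 2.
  constraint 3 holds since w - y = 0.
  constraint 6 holds since y + z = 3.
The rest check out directly.

Satisfiable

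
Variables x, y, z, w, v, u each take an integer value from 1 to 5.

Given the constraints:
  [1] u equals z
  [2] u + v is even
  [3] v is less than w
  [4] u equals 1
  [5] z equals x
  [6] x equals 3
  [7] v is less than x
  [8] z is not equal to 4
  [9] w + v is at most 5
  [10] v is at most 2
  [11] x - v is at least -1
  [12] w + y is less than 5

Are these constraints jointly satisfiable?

Unsatisfiable

Constraint 4 fixes u = 1 and constraint 6 fixes x = 3. Constraints 1 and 5 give u = z = x, so u = x. But 1 ≠ 3 — contradiction.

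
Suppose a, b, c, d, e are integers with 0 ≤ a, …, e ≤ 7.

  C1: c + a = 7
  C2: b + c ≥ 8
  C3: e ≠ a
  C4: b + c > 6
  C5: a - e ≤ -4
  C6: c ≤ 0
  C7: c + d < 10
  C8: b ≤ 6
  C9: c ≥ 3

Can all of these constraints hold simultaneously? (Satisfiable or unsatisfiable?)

Unsatisfiable

From constraint 8: b ≤ 6. From constraint 6: c ≤ 0. Hence b + c ≤ 6. But constraint 2 requires b + c ≥ 8, and 8 > 6. Contradiction.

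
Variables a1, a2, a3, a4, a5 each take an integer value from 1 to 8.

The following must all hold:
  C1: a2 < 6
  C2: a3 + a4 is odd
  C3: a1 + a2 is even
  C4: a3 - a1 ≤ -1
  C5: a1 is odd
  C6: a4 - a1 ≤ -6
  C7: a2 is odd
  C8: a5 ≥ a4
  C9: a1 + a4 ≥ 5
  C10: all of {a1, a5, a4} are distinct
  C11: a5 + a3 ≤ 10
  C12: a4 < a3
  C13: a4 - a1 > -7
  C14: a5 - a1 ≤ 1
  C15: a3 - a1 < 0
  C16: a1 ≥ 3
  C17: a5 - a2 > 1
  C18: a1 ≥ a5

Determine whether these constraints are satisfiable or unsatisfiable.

Setting (a1, a2, a3, a4, a5) = (7, 3, 4, 1, 6) satisfies everything: constraint 4: a3 - a1 = -3; constraint 6: a4 - a1 = -6; constraint 9: a1 + a4 = 8, and the others follow.

Satisfiable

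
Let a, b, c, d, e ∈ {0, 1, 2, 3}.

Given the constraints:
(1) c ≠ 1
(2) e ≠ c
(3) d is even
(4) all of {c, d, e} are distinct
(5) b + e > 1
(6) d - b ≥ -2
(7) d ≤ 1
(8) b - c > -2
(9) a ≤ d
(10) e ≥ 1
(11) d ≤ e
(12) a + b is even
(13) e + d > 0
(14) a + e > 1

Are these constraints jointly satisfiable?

Satisfiable

Try a = 0, b = 2, c = 3, d = 0, e = 2.
Check constraint 5: b + e = 4; constraint 6: d - b = -2. The remaining constraints are straightforward to verify.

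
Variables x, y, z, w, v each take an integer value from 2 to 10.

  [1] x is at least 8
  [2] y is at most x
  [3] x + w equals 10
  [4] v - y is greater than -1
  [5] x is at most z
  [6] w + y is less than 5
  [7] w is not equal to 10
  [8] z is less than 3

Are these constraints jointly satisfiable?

From constraints 1 and 5: z ≥ x and x ≥ 8, so z ≥ 8. From constraint 8: z ≤ 2. But 2 < 8, so no value of z works.

Unsatisfiable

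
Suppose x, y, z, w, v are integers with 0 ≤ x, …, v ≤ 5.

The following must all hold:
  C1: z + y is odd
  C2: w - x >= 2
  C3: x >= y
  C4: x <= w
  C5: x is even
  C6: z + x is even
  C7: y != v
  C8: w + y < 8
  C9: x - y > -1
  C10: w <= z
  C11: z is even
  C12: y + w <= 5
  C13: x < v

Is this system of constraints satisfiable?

Satisfiable

One satisfying assignment is x = 2, y = 1, z = 4, w = 4, v = 4.
For the less obvious constraints — constraint 2: w - x = 2; constraint 8: w + y = 5 — and the others hold by inspection.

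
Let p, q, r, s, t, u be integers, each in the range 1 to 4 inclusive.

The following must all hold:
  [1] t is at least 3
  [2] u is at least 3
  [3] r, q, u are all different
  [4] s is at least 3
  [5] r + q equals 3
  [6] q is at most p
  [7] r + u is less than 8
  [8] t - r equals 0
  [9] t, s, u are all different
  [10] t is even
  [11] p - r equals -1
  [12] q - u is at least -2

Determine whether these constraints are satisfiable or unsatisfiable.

Unsatisfiable

Constraints 1, 2, and 4 confine each of t, s, u to the 2 values {3, 4} (the domain already gives each ≤ 4).
Constraint 9 requires all 3 of them to be distinct, but only 2 values are available — impossible by the pigeonhole principle.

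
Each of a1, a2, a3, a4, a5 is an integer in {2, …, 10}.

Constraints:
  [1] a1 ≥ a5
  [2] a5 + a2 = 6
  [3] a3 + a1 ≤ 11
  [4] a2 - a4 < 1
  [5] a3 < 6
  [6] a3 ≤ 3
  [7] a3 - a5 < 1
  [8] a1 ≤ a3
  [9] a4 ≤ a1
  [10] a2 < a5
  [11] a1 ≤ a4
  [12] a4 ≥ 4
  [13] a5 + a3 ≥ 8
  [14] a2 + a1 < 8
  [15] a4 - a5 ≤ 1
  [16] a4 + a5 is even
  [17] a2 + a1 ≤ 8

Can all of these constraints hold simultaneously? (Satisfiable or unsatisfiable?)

From constraints 9 and 12: a1 ≥ a4 and a4 ≥ 4, so a1 ≥ 4. From constraints 6 and 8: a1 ≤ a3 and a3 ≤ 3, so a1 ≤ 3. But 3 < 4, so no value of a1 works.

Unsatisfiable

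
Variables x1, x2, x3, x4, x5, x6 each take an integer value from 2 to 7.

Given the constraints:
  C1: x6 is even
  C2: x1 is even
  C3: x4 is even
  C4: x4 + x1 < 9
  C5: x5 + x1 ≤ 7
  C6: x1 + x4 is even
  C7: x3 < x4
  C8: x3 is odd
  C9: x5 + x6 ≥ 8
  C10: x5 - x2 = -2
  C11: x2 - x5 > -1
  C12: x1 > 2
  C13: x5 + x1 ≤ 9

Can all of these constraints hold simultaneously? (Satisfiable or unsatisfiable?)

Satisfiable

Setting (x1, x2, x3, x4, x5, x6) = (4, 4, 3, 4, 2, 6) satisfies everything: constraint 4: x4 + x1 = 8; constraint 5: x5 + x1 = 6; constraint 9: x5 + x6 = 8, and the others follow.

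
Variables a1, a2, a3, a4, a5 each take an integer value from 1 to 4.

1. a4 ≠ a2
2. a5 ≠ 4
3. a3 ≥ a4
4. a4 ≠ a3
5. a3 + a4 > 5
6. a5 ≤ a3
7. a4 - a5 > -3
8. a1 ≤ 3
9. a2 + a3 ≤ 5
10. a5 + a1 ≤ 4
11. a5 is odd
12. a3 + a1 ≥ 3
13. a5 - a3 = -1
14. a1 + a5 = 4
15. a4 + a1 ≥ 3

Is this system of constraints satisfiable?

The assignment a1 = 1, a2 = 1, a3 = 4, a4 = 3, a5 = 3 works:
  constraint 5 holds since a3 + a4 = 7.
  constraint 7 holds since a4 - a5 = 0.
  constraint 9 holds since a2 + a3 = 5.
The rest check out directly.

Satisfiable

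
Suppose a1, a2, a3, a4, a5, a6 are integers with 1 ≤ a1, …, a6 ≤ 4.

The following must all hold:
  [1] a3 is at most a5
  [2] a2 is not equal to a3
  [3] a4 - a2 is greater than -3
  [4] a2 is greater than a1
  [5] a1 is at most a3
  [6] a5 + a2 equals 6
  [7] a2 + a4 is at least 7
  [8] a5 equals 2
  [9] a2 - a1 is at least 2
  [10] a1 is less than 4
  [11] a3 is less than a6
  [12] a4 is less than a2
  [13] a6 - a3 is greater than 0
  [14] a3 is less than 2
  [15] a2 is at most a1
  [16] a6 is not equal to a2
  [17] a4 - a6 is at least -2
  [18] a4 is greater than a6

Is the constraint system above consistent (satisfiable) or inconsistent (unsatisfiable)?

Unsatisfiable

Constraints 5, 12, 13, 15, and 18 give a4 < a2, a2 ≤ a1, a1 ≤ a3, a3 < a6, a6 < a4. Chaining: a4 < a2 ≤ a1 ≤ a3 < a6 < a4, which forces a4 < a4 — impossible.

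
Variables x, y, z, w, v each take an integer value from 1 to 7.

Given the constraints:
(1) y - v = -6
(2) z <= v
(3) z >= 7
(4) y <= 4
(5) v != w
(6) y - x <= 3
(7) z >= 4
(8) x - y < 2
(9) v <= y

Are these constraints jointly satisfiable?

Unsatisfiable

From constraints 2 and 3: v ≥ z and z ≥ 7, so v ≥ 7. From constraints 4 and 9: v ≤ y and y ≤ 4, so v ≤ 4. But 4 < 7, so no value of v works.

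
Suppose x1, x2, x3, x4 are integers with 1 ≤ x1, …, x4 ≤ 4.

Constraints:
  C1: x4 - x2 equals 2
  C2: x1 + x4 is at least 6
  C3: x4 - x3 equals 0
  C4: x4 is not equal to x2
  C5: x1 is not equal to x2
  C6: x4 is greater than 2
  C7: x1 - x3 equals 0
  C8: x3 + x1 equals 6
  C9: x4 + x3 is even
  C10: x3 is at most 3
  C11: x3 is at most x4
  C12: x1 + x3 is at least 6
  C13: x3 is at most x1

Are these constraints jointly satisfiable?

Try x1 = 3, x2 = 1, x3 = 3, x4 = 3.
Check constraint 1: x4 - x2 = 2; constraint 2: x1 + x4 = 6; constraint 3: x4 - x3 = 0. The remaining constraints are straightforward to verify.

Satisfiable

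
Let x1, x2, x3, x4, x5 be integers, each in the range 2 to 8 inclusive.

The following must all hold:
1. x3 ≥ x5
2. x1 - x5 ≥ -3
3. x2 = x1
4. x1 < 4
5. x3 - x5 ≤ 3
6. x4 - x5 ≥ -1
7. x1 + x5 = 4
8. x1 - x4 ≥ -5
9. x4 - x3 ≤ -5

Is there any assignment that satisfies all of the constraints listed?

Unsatisfiable

Constraints 5, 6, and 9 give x3 − x4 ≥ 5, x4 − x5 ≥ -1, x5 − x3 ≥ -3.
Adding all 3 inequalities: the left sides telescope to 0, and the right sides sum to 5 + (-1) + (-3) = 1. So 0 ≥ 1, which is false.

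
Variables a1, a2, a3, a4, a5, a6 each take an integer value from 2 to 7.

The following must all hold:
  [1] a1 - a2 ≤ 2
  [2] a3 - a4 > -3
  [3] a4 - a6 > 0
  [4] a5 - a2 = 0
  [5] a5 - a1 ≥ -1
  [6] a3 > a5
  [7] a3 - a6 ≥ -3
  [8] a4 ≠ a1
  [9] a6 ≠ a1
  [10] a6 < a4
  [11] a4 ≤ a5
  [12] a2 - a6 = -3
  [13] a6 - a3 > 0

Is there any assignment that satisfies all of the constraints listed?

Constraints 3, 6, 11, and 13 give a3 < a6, a6 < a4, a4 ≤ a5, a5 < a3. Chaining: a3 < a6 < a4 ≤ a5 < a3, which forces a3 < a3 — impossible.

Unsatisfiable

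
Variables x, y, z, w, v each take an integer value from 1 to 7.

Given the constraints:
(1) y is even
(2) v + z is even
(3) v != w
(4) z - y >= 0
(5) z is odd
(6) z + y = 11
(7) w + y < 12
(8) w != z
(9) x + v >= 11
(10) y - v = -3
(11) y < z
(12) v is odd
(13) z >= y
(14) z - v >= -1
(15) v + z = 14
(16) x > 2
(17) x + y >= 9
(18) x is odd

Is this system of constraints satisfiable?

Satisfiable

One satisfying assignment is x = 7, y = 4, z = 7, w = 5, v = 7.
For the less obvious constraints — constraint 4: z - y = 3; constraint 6: z + y = 11; constraint 7: w + y = 9 — and the others hold by inspection.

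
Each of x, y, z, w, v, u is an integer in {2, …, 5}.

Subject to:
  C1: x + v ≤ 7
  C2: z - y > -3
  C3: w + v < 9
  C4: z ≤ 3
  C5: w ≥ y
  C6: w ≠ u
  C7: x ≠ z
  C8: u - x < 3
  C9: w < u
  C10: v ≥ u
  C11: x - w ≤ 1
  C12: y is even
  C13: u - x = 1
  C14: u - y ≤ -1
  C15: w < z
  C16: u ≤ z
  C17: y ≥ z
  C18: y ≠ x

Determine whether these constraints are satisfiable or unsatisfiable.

Unsatisfiable

Constraints 5, 9, and 14 give y ≤ w, w < u, u < y. Chaining: y ≤ w < u < y, which forces y < y — impossible.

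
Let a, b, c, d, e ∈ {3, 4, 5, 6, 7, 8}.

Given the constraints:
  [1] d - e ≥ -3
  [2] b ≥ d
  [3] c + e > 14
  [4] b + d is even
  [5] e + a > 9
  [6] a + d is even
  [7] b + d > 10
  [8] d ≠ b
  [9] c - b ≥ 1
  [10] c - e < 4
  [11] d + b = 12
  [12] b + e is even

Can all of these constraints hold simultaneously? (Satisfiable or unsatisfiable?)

One satisfying assignment is a = 3, b = 7, c = 8, d = 5, e = 7.
For the less obvious constraints — constraint 1: d - e = -2; constraint 3: c + e = 15; constraint 5: e + a = 10 — and the others hold by inspection.

Satisfiable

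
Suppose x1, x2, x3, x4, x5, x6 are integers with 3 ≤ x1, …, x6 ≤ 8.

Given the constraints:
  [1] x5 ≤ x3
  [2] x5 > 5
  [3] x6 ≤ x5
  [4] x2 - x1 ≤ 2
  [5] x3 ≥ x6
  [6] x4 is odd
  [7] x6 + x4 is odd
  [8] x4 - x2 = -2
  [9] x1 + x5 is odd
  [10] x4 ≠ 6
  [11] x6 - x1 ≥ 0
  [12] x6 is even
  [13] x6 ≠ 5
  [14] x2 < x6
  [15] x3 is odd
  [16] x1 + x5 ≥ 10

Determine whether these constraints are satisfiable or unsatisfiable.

Take x1 = 5, x2 = 5, x3 = 7, x4 = 3, x5 = 6, x6 = 6. Then constraint 4: x2 - x1 = 0; constraint 8: x4 - x2 = -2; constraint 11: x6 - x1 = 1, and every other listed constraint is also met.

Satisfiable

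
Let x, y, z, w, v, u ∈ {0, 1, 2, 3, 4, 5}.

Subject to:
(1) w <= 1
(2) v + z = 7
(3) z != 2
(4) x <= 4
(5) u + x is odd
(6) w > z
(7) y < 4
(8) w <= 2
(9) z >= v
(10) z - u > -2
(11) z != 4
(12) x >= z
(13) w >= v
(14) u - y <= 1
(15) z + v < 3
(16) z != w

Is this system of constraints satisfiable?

Unsatisfiable

From constraints 1 and 13: v ≤ w ≤ 1. From constraints 4 and 12: z ≤ x ≤ 4. Hence v + z ≤ 5. But constraint 2 requires v + z = 7, and 7 > 5. Contradiction.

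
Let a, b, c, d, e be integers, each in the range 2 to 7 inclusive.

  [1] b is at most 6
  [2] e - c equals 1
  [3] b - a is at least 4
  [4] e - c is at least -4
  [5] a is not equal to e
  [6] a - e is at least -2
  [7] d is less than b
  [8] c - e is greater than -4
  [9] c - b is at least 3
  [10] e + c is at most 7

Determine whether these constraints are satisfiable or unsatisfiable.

Unsatisfiable

Constraints 3, 4, 6, and 9 give e − c ≥ -4, c − b ≥ 3, b − a ≥ 4, a − e ≥ -2.
Adding all 4 inequalities: the left sides telescope to 0, and the right sides sum to (-4) + 3 + 4 + (-2) = 1. So 0 ≥ 1, which is false.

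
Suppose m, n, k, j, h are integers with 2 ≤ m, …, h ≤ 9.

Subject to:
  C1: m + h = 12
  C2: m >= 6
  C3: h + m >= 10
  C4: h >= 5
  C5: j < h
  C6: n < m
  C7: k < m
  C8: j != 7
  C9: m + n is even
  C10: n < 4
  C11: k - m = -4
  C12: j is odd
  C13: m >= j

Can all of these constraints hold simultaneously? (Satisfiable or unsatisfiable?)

Setting (m, n, k, j, h) = (6, 2, 2, 3, 6) satisfies everything: constraint 1: m + h = 12; constraint 3: h + m = 12, and the others follow.

Satisfiable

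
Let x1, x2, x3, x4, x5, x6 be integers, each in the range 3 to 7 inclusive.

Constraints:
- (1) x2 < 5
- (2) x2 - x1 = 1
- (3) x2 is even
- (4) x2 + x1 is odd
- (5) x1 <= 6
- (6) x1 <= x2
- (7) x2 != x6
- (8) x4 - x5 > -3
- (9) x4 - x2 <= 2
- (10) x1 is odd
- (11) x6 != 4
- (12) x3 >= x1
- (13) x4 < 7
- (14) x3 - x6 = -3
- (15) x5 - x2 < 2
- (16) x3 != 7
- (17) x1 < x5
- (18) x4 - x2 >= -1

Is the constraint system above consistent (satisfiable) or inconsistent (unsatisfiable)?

Setting (x1, x2, x3, x4, x5, x6) = (3, 4, 4, 3, 4, 7) satisfies everything: constraint 2: x2 - x1 = 1; constraint 8: x4 - x5 = -1; constraint 9: x4 - x2 = -1, and the others follow.

Satisfiable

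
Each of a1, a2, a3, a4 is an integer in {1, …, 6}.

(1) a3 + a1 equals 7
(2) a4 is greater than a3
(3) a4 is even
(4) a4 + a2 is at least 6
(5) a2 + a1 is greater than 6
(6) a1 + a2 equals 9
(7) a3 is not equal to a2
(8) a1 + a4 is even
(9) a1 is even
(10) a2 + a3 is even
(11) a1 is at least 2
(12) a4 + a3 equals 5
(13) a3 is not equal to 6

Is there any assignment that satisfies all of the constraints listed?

Satisfiable

Setting (a1, a2, a3, a4) = (6, 3, 1, 4) satisfies everything: constraint 1: a3 + a1 = 7; constraint 4: a4 + a2 = 7; constraint 5: a2 + a1 = 9, and the others follow.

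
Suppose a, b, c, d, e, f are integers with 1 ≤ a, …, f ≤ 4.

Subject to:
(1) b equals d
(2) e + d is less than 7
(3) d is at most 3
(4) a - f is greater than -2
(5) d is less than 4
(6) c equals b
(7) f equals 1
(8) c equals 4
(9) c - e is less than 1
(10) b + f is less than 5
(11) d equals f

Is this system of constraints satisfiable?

Constraint 8 fixes c = 4 and constraint 7 fixes f = 1. Constraints 1, 6, and 11 give c = b = d = f, so c = f. But 4 ≠ 1 — contradiction.

Unsatisfiable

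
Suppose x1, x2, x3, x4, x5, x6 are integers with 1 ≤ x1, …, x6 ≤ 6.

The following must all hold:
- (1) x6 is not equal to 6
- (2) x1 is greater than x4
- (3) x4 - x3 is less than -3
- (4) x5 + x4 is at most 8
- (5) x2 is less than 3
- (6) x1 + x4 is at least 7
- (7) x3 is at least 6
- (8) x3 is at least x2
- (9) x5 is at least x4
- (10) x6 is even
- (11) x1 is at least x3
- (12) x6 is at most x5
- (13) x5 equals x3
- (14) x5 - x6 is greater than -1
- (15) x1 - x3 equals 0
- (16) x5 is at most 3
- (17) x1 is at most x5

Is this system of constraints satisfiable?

From constraints 7 and 11: x1 ≥ x3 and x3 ≥ 6, so x1 ≥ 6. From constraints 16 and 17: x1 ≤ x5 and x5 ≤ 3, so x1 ≤ 3. But 3 < 6, so no value of x1 works.

Unsatisfiable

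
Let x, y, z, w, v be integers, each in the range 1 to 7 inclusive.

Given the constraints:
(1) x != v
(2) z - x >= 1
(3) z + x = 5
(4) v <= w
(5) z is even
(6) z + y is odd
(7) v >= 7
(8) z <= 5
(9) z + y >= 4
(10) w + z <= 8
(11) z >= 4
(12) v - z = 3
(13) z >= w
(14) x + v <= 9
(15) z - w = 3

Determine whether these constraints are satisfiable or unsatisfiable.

Unsatisfiable

From constraints 4 and 7: w ≥ v and v ≥ 7, so w ≥ 7. From constraints 8 and 13: w ≤ z and z ≤ 5, so w ≤ 5. But 5 < 7, so no value of w works.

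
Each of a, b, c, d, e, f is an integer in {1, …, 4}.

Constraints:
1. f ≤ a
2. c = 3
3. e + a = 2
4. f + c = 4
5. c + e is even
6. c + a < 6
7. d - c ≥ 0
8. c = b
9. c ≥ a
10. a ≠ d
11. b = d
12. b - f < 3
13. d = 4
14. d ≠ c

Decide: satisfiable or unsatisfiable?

Constraint 2 fixes c = 3 and constraint 13 fixes d = 4. Constraints 8 and 11 give c = b = d, so c = d. But 3 ≠ 4 — contradiction.

Unsatisfiable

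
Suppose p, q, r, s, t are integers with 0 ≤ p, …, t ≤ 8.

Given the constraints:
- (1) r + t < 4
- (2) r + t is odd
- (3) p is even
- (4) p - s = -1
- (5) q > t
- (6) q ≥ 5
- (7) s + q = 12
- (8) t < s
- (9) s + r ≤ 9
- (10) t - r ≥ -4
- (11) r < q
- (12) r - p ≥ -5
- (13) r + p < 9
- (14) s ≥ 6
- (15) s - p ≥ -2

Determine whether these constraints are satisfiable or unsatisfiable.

Satisfiable

Try p = 6, q = 5, r = 2, s = 7, t = 1.
Check constraint 1: r + t = 3; constraint 4: p - s = -1; constraint 7: s + q = 12. The remaining constraints are straightforward to verify.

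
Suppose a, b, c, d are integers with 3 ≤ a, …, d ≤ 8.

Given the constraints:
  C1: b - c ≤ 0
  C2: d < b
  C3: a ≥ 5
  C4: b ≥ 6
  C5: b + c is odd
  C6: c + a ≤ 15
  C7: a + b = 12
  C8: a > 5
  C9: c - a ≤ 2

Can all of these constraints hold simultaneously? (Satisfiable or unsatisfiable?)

Satisfiable

Setting (a, b, c, d) = (6, 6, 7, 4) satisfies everything: constraint 1: b - c = -1; constraint 6: c + a = 13, and the others follow.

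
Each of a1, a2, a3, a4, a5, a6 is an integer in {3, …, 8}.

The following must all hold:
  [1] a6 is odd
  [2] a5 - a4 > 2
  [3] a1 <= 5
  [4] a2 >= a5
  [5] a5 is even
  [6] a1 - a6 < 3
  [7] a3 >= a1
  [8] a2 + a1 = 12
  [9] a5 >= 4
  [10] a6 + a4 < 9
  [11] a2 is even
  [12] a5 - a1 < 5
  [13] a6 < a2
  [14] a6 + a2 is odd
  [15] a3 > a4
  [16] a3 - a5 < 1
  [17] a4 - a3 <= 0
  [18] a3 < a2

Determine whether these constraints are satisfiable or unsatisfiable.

Satisfiable

The assignment a1 = 4, a2 = 8, a3 = 6, a4 = 4, a5 = 8, a6 = 3 works:
  constraint 2 holds since a5 - a4 = 4.
  constraint 6 holds since a1 - a6 = 1.
The rest check out directly.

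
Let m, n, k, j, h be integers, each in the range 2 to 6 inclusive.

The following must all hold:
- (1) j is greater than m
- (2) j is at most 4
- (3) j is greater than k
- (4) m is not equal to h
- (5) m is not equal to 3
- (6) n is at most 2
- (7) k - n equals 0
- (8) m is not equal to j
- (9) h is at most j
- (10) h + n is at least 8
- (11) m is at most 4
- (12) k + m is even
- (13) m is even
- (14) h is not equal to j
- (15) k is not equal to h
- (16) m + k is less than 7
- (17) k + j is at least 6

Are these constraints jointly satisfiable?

From constraints 2 and 9: h ≤ j ≤ 4. From constraint 6: n ≤ 2. Hence h + n ≤ 6. But constraint 10 requires h + n ≥ 8, and 8 > 6. Contradiction.

Unsatisfiable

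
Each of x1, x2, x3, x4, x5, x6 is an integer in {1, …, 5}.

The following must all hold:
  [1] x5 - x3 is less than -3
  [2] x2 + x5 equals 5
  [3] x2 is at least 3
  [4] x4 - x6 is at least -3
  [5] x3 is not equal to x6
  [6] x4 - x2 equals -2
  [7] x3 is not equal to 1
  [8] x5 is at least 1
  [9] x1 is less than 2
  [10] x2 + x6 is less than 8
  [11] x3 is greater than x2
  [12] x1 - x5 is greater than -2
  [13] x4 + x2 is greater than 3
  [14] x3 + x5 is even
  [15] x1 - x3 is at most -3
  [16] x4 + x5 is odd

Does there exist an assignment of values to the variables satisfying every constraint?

Satisfiable

Try x1 = 1, x2 = 4, x3 = 5, x4 = 2, x5 = 1, x6 = 3.
Check constraint 1: x5 - x3 = -4; constraint 2: x2 + x5 = 5. The remaining constraints are straightforward to verify.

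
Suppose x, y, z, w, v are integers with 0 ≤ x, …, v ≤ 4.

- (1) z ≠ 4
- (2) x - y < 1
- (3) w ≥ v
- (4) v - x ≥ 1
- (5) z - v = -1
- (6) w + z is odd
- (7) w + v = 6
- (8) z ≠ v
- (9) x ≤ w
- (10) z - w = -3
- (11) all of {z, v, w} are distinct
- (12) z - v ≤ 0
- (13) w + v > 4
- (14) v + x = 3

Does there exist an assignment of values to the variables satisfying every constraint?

The assignment x = 1, y = 2, z = 1, w = 4, v = 2 works:
  constraint 2 holds since x - y = -1.
  constraint 4 holds since v - x = 1.
  constraint 5 holds since z - v = -1.
The rest check out directly.

Satisfiable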